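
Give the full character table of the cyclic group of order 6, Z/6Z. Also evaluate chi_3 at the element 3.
Character table of Z/6Z (irreps indexed chi_0,...,chi_5 with chi_k(m) = zeta_6^(k*m), zeta_6 = exp(2*pi*i/6)):
  irrep \ class  {0} (size 1)  {1} (size 1)    {2} (size 1)    {3} (size 1)  {4} (size 1)    {5} (size 1)  
  chi_0          1             1               1               1             1               1             
  chi_1          1             exp(I*pi/3)     exp(2*I*pi/3)   -1            exp(-2*I*pi/3)  exp(-I*pi/3)  
  chi_2          1             exp(2*I*pi/3)   exp(-2*I*pi/3)  1             exp(2*I*pi/3)   exp(-2*I*pi/3)
  chi_3          1             -1              1               -1            1               -1            
  chi_4          1             exp(-2*I*pi/3)  exp(2*I*pi/3)   1             exp(-2*I*pi/3)  exp(2*I*pi/3) 
  chi_5          1             exp(-I*pi/3)    exp(-2*I*pi/3)  -1            exp(2*I*pi/3)   exp(I*pi/3)   

Spot check: chi_3(3) = zeta_6^(3*3) = zeta_6^9 = -1.

Explanation: Z/6Z is abelian, so all 6 irreducible complex representations are 1-dimensional. They are given by chi_k(m) = zeta_6^(k*m) for k = 0,...,5. Row orthogonality: sum_m chi_k(m) conj(chi_l(m)) = 6 * [k = l].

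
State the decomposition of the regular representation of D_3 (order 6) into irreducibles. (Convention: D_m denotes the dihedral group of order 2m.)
Each irreducible V_i of dimension d_i appears with multiplicity d_i, i.e. rho_reg = (direct sum over all irreducibles V_i) d_i V_i. The irreducible dimensions for D_3 are 1, 1, 2: 2 irreducibles of dimension 1, each with multiplicity 1; 1 irreducible of dimension 2, with multiplicity 2. Total dimension 2*1*1 + 1*2*2 = 6 = |G|.

Justification: General theorem: in the regular representation of a finite group G, each irreducible appears with multiplicity equal to its dimension. Check: dim(rho_reg) = sum d_i^2 = 1 + 1 + 4 = 6 = |G|.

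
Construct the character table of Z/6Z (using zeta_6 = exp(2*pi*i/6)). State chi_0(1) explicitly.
Character table of Z/6Z (irreps indexed chi_0,...,chi_5 with chi_k(m) = zeta_6^(k*m), zeta_6 = exp(2*pi*i/6)):
  irrep \ class  {0} (size 1)  {1} (size 1)    {2} (size 1)    {3} (size 1)  {4} (size 1)    {5} (size 1)  
  chi_0          1             1               1               1             1               1             
  chi_1          1             exp(I*pi/3)     exp(2*I*pi/3)   -1            exp(-2*I*pi/3)  exp(-I*pi/3)  
  chi_2          1             exp(2*I*pi/3)   exp(-2*I*pi/3)  1             exp(2*I*pi/3)   exp(-2*I*pi/3)
  chi_3          1             -1              1               -1            1               -1            
  chi_4          1             exp(-2*I*pi/3)  exp(2*I*pi/3)   1             exp(-2*I*pi/3)  exp(2*I*pi/3) 
  chi_5          1             exp(-I*pi/3)    exp(-2*I*pi/3)  -1            exp(2*I*pi/3)   exp(I*pi/3)   

Spot check: chi_0(1) = zeta_6^(0*1) = zeta_6^0 = 1.

Solution. Z/6Z is abelian, so all 6 irreducible complex representations are 1-dimensional. They are given by chi_k(m) = zeta_6^(k*m) for k = 0,...,5. Row orthogonality: sum_m chi_k(m) conj(chi_l(m)) = 6 * [k = l].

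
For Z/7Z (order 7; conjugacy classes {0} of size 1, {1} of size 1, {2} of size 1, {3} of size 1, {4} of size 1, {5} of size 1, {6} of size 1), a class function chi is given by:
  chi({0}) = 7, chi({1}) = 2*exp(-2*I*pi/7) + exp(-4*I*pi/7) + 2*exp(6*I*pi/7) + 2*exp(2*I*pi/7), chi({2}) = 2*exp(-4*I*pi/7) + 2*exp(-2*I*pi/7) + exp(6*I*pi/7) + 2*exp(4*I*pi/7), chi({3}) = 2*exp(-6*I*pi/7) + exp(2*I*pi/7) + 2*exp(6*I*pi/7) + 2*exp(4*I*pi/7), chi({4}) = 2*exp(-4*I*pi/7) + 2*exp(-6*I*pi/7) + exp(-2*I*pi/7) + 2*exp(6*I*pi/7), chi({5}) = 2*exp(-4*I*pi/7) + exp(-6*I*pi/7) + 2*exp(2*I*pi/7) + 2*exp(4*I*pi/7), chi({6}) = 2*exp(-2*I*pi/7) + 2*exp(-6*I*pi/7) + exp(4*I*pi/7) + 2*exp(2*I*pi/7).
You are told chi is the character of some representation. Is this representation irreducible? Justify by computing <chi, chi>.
Not irreducible (reducible): <chi, chi> = 13 > 1.

Proof sketch: <chi, chi> = (1/|G|) sum_C |C| * |chi(C)|^2 = (1/7)[1*|7|^2 + 1*|2*exp(-2*I*pi/7) + exp(-4*I*pi/7) + 2*exp(6*I*pi/7) + 2*exp(2*I*pi/7)|^2 + 1*|2*exp(-4*I*pi/7) + 2*exp(-2*I*pi/7) + exp(6*I*pi/7) + 2*exp(4*I*pi/7)|^2 + 1*|2*exp(-6*I*pi/7) + exp(2*I*pi/7) + 2*exp(6*I*pi/7) + 2*exp(4*I*pi/7)|^2 + 1*|2*exp(-4*I*pi/7) + 2*exp(-6*I*pi/7) + exp(-2*I*pi/7) + 2*exp(6*I*pi/7)|^2 + 1*|2*exp(-4*I*pi/7) + exp(-6*I*pi/7) + 2*exp(2*I*pi/7) + 2*exp(4*I*pi/7)|^2 + 1*|2*exp(-2*I*pi/7) + 2*exp(-6*I*pi/7) + exp(4*I*pi/7) + 2*exp(2*I*pi/7)|^2]
  = (1/7)[(49) + (13 + 10*exp(-4*I*pi/7) + 6*exp(-6*I*pi/7) + 2*exp(-2*I*pi/7) + 2*exp(2*I*pi/7) + 6*exp(6*I*pi/7) + 10*exp(4*I*pi/7)) + (13 + 6*exp(-2*I*pi/7) + 10*exp(-6*I*pi/7) + 2*exp(-4*I*pi/7) + 2*exp(4*I*pi/7) + 10*exp(6*I*pi/7) + 6*exp(2*I*pi/7)) + (13 + 10*exp(-2*I*pi/7) + 6*exp(-4*I*pi/7) + 2*exp(-6*I*pi/7) + 2*exp(6*I*pi/7) + 6*exp(4*I*pi/7) + 10*exp(2*I*pi/7)) + (13 + 10*exp(-2*I*pi/7) + 6*exp(-4*I*pi/7) + 2*exp(-6*I*pi/7) + 2*exp(6*I*pi/7) + 6*exp(4*I*pi/7) + 10*exp(2*I*pi/7)) + (13 + 6*exp(-2*I*pi/7) + 10*exp(-6*I*pi/7) + 2*exp(-4*I*pi/7) + 2*exp(4*I*pi/7) + 10*exp(6*I*pi/7) + 6*exp(2*I*pi/7)) + (13 + 10*exp(-4*I*pi/7) + 6*exp(-6*I*pi/7) + 2*exp(-2*I*pi/7) + 2*exp(2*I*pi/7) + 6*exp(6*I*pi/7) + 10*exp(4*I*pi/7))] = 91/7 = 13.
(Exp terms are combined using exp(i*s)*conj(exp(i*t)) = exp(i*(s-t)), and sums of them are collapsed using the identity that for every m > 1 the m distinct m-th roots of unity sum to 0, e.g. 1 + exp(2*I*pi/3) + exp(-2*I*pi/3) = 0.)
A character is irreducible iff <chi, chi> = 1, so this representation is reducible.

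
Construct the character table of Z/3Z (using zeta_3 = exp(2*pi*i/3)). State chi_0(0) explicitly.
Character table of Z/3Z (irreps indexed chi_0,...,chi_2 with chi_k(m) = zeta_3^(k*m), zeta_3 = exp(2*pi*i/3)):
  irrep \ class  {0} (size 1)  {1} (size 1)    {2} (size 1)  
  chi_0          1             1               1             
  chi_1          1             exp(2*I*pi/3)   exp(-2*I*pi/3)
  chi_2          1             exp(-2*I*pi/3)  exp(2*I*pi/3) 

Spot check: chi_0(0) = zeta_3^(0*0) = zeta_3^0 = 1.

Reasoning: Z/3Z is abelian, so all 3 irreducible complex representations are 1-dimensional. They are given by chi_k(m) = zeta_3^(k*m) for k = 0,...,2. Row orthogonality: sum_m chi_k(m) conj(chi_l(m)) = 3 * [k = l].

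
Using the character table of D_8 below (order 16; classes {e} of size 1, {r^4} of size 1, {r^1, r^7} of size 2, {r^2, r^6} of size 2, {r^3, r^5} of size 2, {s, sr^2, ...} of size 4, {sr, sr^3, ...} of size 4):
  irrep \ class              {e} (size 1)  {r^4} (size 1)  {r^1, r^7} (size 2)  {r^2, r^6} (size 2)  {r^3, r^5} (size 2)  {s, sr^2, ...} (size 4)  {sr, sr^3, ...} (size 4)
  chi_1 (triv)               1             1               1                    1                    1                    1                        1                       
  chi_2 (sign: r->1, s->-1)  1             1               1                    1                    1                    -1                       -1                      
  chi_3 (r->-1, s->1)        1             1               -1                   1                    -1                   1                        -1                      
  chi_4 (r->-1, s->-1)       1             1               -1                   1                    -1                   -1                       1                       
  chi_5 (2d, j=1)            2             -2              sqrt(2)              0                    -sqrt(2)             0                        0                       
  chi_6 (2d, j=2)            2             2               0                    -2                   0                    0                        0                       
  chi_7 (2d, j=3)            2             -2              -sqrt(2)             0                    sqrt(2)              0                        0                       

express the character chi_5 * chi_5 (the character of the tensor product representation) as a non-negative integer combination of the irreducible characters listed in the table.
chi_5 tensor chi_5 = chi_1 + chi_2 + chi_6 (all other irreducibles have multiplicity 0).

Derivation: The character of a tensor product is the pointwise product (chi_5 * chi_5)(C) = chi_5(C) * chi_5(C):
  {e}: (2)*(2), {r^4}: (-2)*(-2), {r^1, r^7}: (sqrt(2))*(sqrt(2)), {r^2, r^6}: (0)*(0), {r^3, r^5}: (-sqrt(2))*(-sqrt(2)), {s, sr^2, ...}: (0)*(0), {sr, sr^3, ...}: (0)*(0)
so (chi_5 * chi_5) takes values
  {e} -> 4, {r^4} -> 4, {r^1, r^7} -> 2, {r^2, r^6} -> 0, {r^3, r^5} -> 2, {s, sr^2, ...} -> 0, {sr, sr^3, ...} -> 0.
Now take the inner product of this character with each irreducible chi from the table, <chi_5*chi_5, chi> = (1/16) sum_C |C| (chi_5*chi_5)(C) conj(chi(C)):
  <chi_5*chi_5, chi_1> = (1/16)[1*(4)*conj(1) + 1*(4)*conj(1) + 2*(2)*conj(1) + 2*(0)*conj(1) + 2*(2)*conj(1) + 4*(0)*conj(1) + 4*(0)*conj(1)]
      = (1/16)[(4) + (4) + (4) + (0) + (4) + (0) + (0)] = 16/16 = 1
  <chi_5*chi_5, chi_2> = (1/16)[1*(4)*conj(1) + 1*(4)*conj(1) + 2*(2)*conj(1) + 2*(0)*conj(1) + 2*(2)*conj(1) + 4*(0)*conj(-1) + 4*(0)*conj(-1)]
      = (1/16)[(4) + (4) + (4) + (0) + (4) + (0) + (0)] = 16/16 = 1
  <chi_5*chi_5, chi_3> = (1/16)[1*(4)*conj(1) + 1*(4)*conj(1) + 2*(2)*conj(-1) + 2*(0)*conj(1) + 2*(2)*conj(-1) + 4*(0)*conj(1) + 4*(0)*conj(-1)]
      = (1/16)[(4) + (4) + (-4) + (0) + (-4) + (0) + (0)] = 0/16 = 0
  <chi_5*chi_5, chi_4> = (1/16)[1*(4)*conj(1) + 1*(4)*conj(1) + 2*(2)*conj(-1) + 2*(0)*conj(1) + 2*(2)*conj(-1) + 4*(0)*conj(-1) + 4*(0)*conj(1)]
      = (1/16)[(4) + (4) + (-4) + (0) + (-4) + (0) + (0)] = 0/16 = 0
  <chi_5*chi_5, chi_5> = (1/16)[1*(4)*conj(2) + 1*(4)*conj(-2) + 2*(2)*conj(sqrt(2)) + 2*(0)*conj(0) + 2*(2)*conj(-sqrt(2)) + 4*(0)*conj(0) + 4*(0)*conj(0)]
      = (1/16)[(8) + (-8) + (4*sqrt(2)) + (0) + (-4*sqrt(2)) + (0) + (0)] = 0/16 = 0
  <chi_5*chi_5, chi_6> = (1/16)[1*(4)*conj(2) + 1*(4)*conj(2) + 2*(2)*conj(0) + 2*(0)*conj(-2) + 2*(2)*conj(0) + 4*(0)*conj(0) + 4*(0)*conj(0)]
      = (1/16)[(8) + (8) + (0) + (0) + (0) + (0) + (0)] = 16/16 = 1
  <chi_5*chi_5, chi_7> = (1/16)[1*(4)*conj(2) + 1*(4)*conj(-2) + 2*(2)*conj(-sqrt(2)) + 2*(0)*conj(0) + 2*(2)*conj(sqrt(2)) + 4*(0)*conj(0) + 4*(0)*conj(0)]
      = (1/16)[(8) + (-8) + (-4*sqrt(2)) + (0) + (4*sqrt(2)) + (0) + (0)] = 0/16 = 0
Hence the multiplicities are chi_1: 1, chi_2: 1, chi_6: 1. Dimension check: dim(chi_5)*dim(chi_5) = 2*2 = 4 and sum (mult * dim) = 1*1 + 1*1 + 1*2 = 4.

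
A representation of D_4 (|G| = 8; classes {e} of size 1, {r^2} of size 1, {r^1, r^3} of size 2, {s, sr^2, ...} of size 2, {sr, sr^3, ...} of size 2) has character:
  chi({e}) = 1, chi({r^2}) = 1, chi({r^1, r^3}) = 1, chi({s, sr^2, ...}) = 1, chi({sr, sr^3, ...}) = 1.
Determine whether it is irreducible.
Irreducible: <chi, chi> = 1.

Solution. <chi, chi> = (1/|G|) sum_C |C| * |chi(C)|^2 = (1/8)[1*|1|^2 + 1*|1|^2 + 2*|1|^2 + 2*|1|^2 + 2*|1|^2]
  = (1/8)[(1) + (1) + (2) + (2) + (2)] = 8/8 = 1.
A character is irreducible iff <chi, chi> = 1, so this representation is irreducible.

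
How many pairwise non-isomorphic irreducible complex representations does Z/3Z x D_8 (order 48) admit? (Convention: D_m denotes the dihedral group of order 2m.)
21

Proof sketch: The number of irreducible complex representations of a finite group equals its number of conjugacy classes. For a direct product, #classes(G x H) = #classes(G) * #classes(H). Z/3Z has 3 classes (abelian), D_8 has 7 classes, so 3 * 7 = 21, so Z/3Z x D_8 (order 48) has exactly 21 irreducible complex representations.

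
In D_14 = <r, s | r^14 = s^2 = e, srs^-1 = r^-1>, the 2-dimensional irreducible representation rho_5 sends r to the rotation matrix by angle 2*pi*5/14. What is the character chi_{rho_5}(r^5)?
chi_{rho_5}(r^5) = 2*cos(2*pi*5*5/14) = 2*cos(3*pi/7)

Proof sketch: rho_5(r^5) is rotation by angle 2*pi*5*5/14, whose trace is 2*cos(2*pi*5*5/14) = 2*cos(3*pi/7).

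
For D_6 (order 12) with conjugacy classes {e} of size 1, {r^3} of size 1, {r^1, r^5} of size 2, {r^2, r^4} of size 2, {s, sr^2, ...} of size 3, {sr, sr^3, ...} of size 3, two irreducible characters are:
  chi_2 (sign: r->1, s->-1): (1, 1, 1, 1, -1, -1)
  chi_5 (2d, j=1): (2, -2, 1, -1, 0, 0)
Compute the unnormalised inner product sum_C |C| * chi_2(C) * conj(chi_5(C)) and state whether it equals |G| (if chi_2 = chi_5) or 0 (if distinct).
Sum = 0; so <chi_2, chi_5> = 0 (distinct irreducibles are orthogonal).

Argument: Compute term by term over conjugacy classes (|C| * chi_2(C) * conj(chi_5(C))):
  1*(1)*conj(2) + 1*(1)*conj(-2) + 2*(1)*conj(1) + 2*(1)*conj(-1) + 3*(-1)*conj(0) + 3*(-1)*conj(0)
  = (2) + (-2) + (2) + (-2) + (0) + (0)
  = 0.
Dividing by |G| = 12 gives 0/12 = 0, matching the row-orthogonality relation <chi_2, chi_5> = [chi_2 = chi_5].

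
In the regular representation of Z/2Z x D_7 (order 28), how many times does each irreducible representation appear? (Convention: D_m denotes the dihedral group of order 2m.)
Each irreducible V_i of dimension d_i appears with multiplicity d_i, i.e. rho_reg = (direct sum over all irreducibles V_i) d_i V_i. The irreducible dimensions for Z/2Z x D_7 are 1, 1, 1, 1, 2, 2, 2, 2, 2, 2: 4 irreducibles of dimension 1, each with multiplicity 1; 6 irreducibles of dimension 2, each with multiplicity 2. Total dimension 4*1*1 + 6*2*2 = 28 = |G|.

General theorem: in the regular representation of a finite group G, each irreducible appears with multiplicity equal to its dimension. Check: dim(rho_reg) = sum d_i^2 = 1 + 1 + 1 + 1 + 4 + 4 + 4 + 4 + 4 + 4 = 28 = |G|.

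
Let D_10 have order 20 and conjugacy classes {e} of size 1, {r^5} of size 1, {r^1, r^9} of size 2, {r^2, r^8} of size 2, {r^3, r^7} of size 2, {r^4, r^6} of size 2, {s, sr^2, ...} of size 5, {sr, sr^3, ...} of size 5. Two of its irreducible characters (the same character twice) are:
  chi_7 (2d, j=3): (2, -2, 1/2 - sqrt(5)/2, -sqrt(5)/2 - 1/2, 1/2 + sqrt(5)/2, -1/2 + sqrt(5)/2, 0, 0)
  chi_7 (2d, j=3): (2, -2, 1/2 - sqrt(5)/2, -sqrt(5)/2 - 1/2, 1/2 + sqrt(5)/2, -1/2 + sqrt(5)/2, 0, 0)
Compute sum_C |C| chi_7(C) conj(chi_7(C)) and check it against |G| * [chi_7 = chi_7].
Sum = 20 = |G| = 20; so <chi_7, chi_7> = 1 (norm-1 confirms irreducibility).

Reasoning: Compute term by term over conjugacy classes (|C| * chi_7(C) * conj(chi_7(C))):
  1*(2)*conj(2) + 1*(-2)*conj(-2) + 2*(1/2 - sqrt(5)/2)*conj(1/2 - sqrt(5)/2) + 2*(-sqrt(5)/2 - 1/2)*conj(-sqrt(5)/2 - 1/2) + 2*(1/2 + sqrt(5)/2)*conj(1/2 + sqrt(5)/2) + 2*(-1/2 + sqrt(5)/2)*conj(-1/2 + sqrt(5)/2) + 5*(0)*conj(0) + 5*(0)*conj(0)
  = (4) + (4) + (3 - sqrt(5)) + (sqrt(5) + 3) + (sqrt(5) + 3) + (3 - sqrt(5)) + (0) + (0)
  = 20.
Dividing by |G| = 20 gives 20/20 = 1, matching the row-orthogonality relation <chi_7, chi_7> = [chi_7 = chi_7].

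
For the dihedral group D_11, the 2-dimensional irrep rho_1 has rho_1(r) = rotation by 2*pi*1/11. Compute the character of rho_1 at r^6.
chi_{rho_1}(r^6) = 2*cos(2*pi*1*6/11) = -2*cos(pi/11)

Why: rho_1(r^6) is rotation by angle 2*pi*1*6/11, whose trace is 2*cos(2*pi*1*6/11) = -2*cos(pi/11).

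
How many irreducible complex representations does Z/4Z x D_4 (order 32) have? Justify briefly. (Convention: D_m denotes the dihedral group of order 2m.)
20

The number of irreducible complex representations of a finite group equals its number of conjugacy classes. For a direct product, #classes(G x H) = #classes(G) * #classes(H). Z/4Z has 4 classes (abelian), D_4 has 5 classes, so 4 * 5 = 20, so Z/4Z x D_4 (order 32) has exactly 20 irreducible complex representations.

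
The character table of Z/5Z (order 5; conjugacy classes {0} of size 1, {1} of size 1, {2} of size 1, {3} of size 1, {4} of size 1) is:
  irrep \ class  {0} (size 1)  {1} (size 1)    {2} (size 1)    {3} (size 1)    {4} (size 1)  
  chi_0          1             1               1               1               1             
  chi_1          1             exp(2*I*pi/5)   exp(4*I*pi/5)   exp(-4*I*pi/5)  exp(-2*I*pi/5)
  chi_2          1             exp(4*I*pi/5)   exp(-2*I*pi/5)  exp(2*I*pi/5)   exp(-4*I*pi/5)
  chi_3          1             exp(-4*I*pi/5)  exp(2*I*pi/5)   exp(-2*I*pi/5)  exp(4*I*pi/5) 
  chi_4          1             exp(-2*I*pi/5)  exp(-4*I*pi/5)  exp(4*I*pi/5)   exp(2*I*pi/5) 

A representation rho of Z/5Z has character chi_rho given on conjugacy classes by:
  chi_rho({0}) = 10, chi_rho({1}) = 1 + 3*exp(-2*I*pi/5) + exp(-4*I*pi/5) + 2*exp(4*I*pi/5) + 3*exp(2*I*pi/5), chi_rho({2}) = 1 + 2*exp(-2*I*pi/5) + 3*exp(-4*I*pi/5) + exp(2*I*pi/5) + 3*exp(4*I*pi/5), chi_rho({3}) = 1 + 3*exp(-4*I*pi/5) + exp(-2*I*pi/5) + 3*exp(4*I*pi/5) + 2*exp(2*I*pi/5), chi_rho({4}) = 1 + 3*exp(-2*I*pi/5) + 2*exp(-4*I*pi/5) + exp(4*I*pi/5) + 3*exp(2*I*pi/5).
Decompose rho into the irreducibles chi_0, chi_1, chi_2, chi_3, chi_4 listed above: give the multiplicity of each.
Multiplicities: chi_0: 1, chi_1: 3, chi_2: 2, chi_3: 1, chi_4: 3.

Justification: Use <chi_rho, chi> = (1/|G|) sum_C |C| * chi_rho(C) * conj(chi(C)) with |G| = 5 for each irreducible chi in the table:
  <chi_rho, chi_0> = (1/5)[1*(10)*conj(1) + 1*(1 + 3*exp(-2*I*pi/5) + exp(-4*I*pi/5) + 2*exp(4*I*pi/5) + 3*exp(2*I*pi/5))*conj(1) + 1*(1 + 2*exp(-2*I*pi/5) + 3*exp(-4*I*pi/5) + exp(2*I*pi/5) + 3*exp(4*I*pi/5))*conj(1) + 1*(1 + 3*exp(-4*I*pi/5) + exp(-2*I*pi/5) + 3*exp(4*I*pi/5) + 2*exp(2*I*pi/5))*conj(1) + 1*(1 + 3*exp(-2*I*pi/5) + 2*exp(-4*I*pi/5) + exp(4*I*pi/5) + 3*exp(2*I*pi/5))*conj(1)]
      = (1/5)[(10) + (1 + 3*exp(-2*I*pi/5) + exp(-4*I*pi/5) + 2*exp(4*I*pi/5) + 3*exp(2*I*pi/5)) + (1 + 2*exp(-2*I*pi/5) + 3*exp(-4*I*pi/5) + exp(2*I*pi/5) + 3*exp(4*I*pi/5)) + (1 + 3*exp(-4*I*pi/5) + exp(-2*I*pi/5) + 3*exp(4*I*pi/5) + 2*exp(2*I*pi/5)) + (1 + 3*exp(-2*I*pi/5) + 2*exp(-4*I*pi/5) + exp(4*I*pi/5) + 3*exp(2*I*pi/5))] = 5/5 = 1
  <chi_rho, chi_1> = (1/5)[1*(10)*conj(1) + 1*(1 + 3*exp(-2*I*pi/5) + exp(-4*I*pi/5) + 2*exp(4*I*pi/5) + 3*exp(2*I*pi/5))*conj(exp(2*I*pi/5)) + 1*(1 + 2*exp(-2*I*pi/5) + 3*exp(-4*I*pi/5) + exp(2*I*pi/5) + 3*exp(4*I*pi/5))*conj(exp(4*I*pi/5)) + 1*(1 + 3*exp(-4*I*pi/5) + exp(-2*I*pi/5) + 3*exp(4*I*pi/5) + 2*exp(2*I*pi/5))*conj(exp(-4*I*pi/5)) + 1*(1 + 3*exp(-2*I*pi/5) + 2*exp(-4*I*pi/5) + exp(4*I*pi/5) + 3*exp(2*I*pi/5))*conj(exp(-2*I*pi/5))]
      = (1/5)[(10) + (3 + 3*exp(-4*I*pi/5) + exp(-2*I*pi/5) + exp(4*I*pi/5) + 2*exp(2*I*pi/5)) + (3 + exp(-2*I*pi/5) + exp(-4*I*pi/5) + 2*exp(4*I*pi/5) + 3*exp(2*I*pi/5)) + (3 + 3*exp(-2*I*pi/5) + 2*exp(-4*I*pi/5) + exp(4*I*pi/5) + exp(2*I*pi/5)) + (3 + 2*exp(-2*I*pi/5) + exp(-4*I*pi/5) + exp(2*I*pi/5) + 3*exp(4*I*pi/5))] = 15/5 = 3
  <chi_rho, chi_2> = (1/5)[1*(10)*conj(1) + 1*(1 + 3*exp(-2*I*pi/5) + exp(-4*I*pi/5) + 2*exp(4*I*pi/5) + 3*exp(2*I*pi/5))*conj(exp(4*I*pi/5)) + 1*(1 + 2*exp(-2*I*pi/5) + 3*exp(-4*I*pi/5) + exp(2*I*pi/5) + 3*exp(4*I*pi/5))*conj(exp(-2*I*pi/5)) + 1*(1 + 3*exp(-4*I*pi/5) + exp(-2*I*pi/5) + 3*exp(4*I*pi/5) + 2*exp(2*I*pi/5))*conj(exp(2*I*pi/5)) + 1*(1 + 3*exp(-2*I*pi/5) + 2*exp(-4*I*pi/5) + exp(4*I*pi/5) + 3*exp(2*I*pi/5))*conj(exp(-4*I*pi/5))]
      = (1/5)[(10) + (2 + 3*exp(-2*I*pi/5) + exp(-4*I*pi/5) + exp(2*I*pi/5) + 3*exp(4*I*pi/5)) + (2 + 3*exp(-2*I*pi/5) + 3*exp(-4*I*pi/5) + exp(4*I*pi/5) + exp(2*I*pi/5)) + (2 + exp(-2*I*pi/5) + exp(-4*I*pi/5) + 3*exp(4*I*pi/5) + 3*exp(2*I*pi/5)) + (2 + 3*exp(-4*I*pi/5) + exp(-2*I*pi/5) + exp(4*I*pi/5) + 3*exp(2*I*pi/5))] = 10/5 = 2
  <chi_rho, chi_3> = (1/5)[1*(10)*conj(1) + 1*(1 + 3*exp(-2*I*pi/5) + exp(-4*I*pi/5) + 2*exp(4*I*pi/5) + 3*exp(2*I*pi/5))*conj(exp(-4*I*pi/5)) + 1*(1 + 2*exp(-2*I*pi/5) + 3*exp(-4*I*pi/5) + exp(2*I*pi/5) + 3*exp(4*I*pi/5))*conj(exp(2*I*pi/5)) + 1*(1 + 3*exp(-4*I*pi/5) + exp(-2*I*pi/5) + 3*exp(4*I*pi/5) + 2*exp(2*I*pi/5))*conj(exp(-2*I*pi/5)) + 1*(1 + 3*exp(-2*I*pi/5) + 2*exp(-4*I*pi/5) + exp(4*I*pi/5) + 3*exp(2*I*pi/5))*conj(exp(4*I*pi/5))]
      = (1/5)[(10) + (1 + 2*exp(-2*I*pi/5) + 3*exp(-4*I*pi/5) + exp(4*I*pi/5) + 3*exp(2*I*pi/5)) + (1 + 2*exp(-4*I*pi/5) + exp(-2*I*pi/5) + 3*exp(4*I*pi/5) + 3*exp(2*I*pi/5)) + (1 + 3*exp(-2*I*pi/5) + 3*exp(-4*I*pi/5) + exp(2*I*pi/5) + 2*exp(4*I*pi/5)) + (1 + 3*exp(-2*I*pi/5) + exp(-4*I*pi/5) + 3*exp(4*I*pi/5) + 2*exp(2*I*pi/5))] = 5/5 = 1
  <chi_rho, chi_4> = (1/5)[1*(10)*conj(1) + 1*(1 + 3*exp(-2*I*pi/5) + exp(-4*I*pi/5) + 2*exp(4*I*pi/5) + 3*exp(2*I*pi/5))*conj(exp(-2*I*pi/5)) + 1*(1 + 2*exp(-2*I*pi/5) + 3*exp(-4*I*pi/5) + exp(2*I*pi/5) + 3*exp(4*I*pi/5))*conj(exp(-4*I*pi/5)) + 1*(1 + 3*exp(-4*I*pi/5) + exp(-2*I*pi/5) + 3*exp(4*I*pi/5) + 2*exp(2*I*pi/5))*conj(exp(4*I*pi/5)) + 1*(1 + 3*exp(-2*I*pi/5) + 2*exp(-4*I*pi/5) + exp(4*I*pi/5) + 3*exp(2*I*pi/5))*conj(exp(2*I*pi/5))]
      = (1/5)[(10) + (3 + 2*exp(-4*I*pi/5) + exp(-2*I*pi/5) + exp(2*I*pi/5) + 3*exp(4*I*pi/5)) + (3 + 3*exp(-2*I*pi/5) + exp(-4*I*pi/5) + exp(4*I*pi/5) + 2*exp(2*I*pi/5)) + (3 + 2*exp(-2*I*pi/5) + exp(-4*I*pi/5) + exp(4*I*pi/5) + 3*exp(2*I*pi/5)) + (3 + 3*exp(-4*I*pi/5) + exp(-2*I*pi/5) + exp(2*I*pi/5) + 2*exp(4*I*pi/5))] = 15/5 = 3
(Exp terms are combined using exp(i*s)*conj(exp(i*t)) = exp(i*(s-t)), and sums of them are collapsed using the identity that for every m > 1 the m distinct m-th roots of unity sum to 0, e.g. 1 + exp(2*I*pi/3) + exp(-2*I*pi/3) = 0.)
Dimension check: dim(rho) = sum (mult * dim) = 1*1 + 3*1 + 2*1 + 1*1 + 3*1 = 10 = chi_rho(e) = 10.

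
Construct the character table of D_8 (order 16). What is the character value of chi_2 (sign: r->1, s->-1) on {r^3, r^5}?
Conjugacy classes: {e} of size 1, {r^4} of size 1, {r^1, r^7} of size 2, {r^2, r^6} of size 2, {r^3, r^5} of size 2, {s, sr^2, ...} of size 4, {sr, sr^3, ...} of size 4.
Character table:
  irrep \ class              {e} (size 1)  {r^4} (size 1)  {r^1, r^7} (size 2)  {r^2, r^6} (size 2)  {r^3, r^5} (size 2)  {s, sr^2, ...} (size 4)  {sr, sr^3, ...} (size 4)
  chi_1 (triv)               1             1               1                    1                    1                    1                        1                       
  chi_2 (sign: r->1, s->-1)  1             1               1                    1                    1                    -1                       -1                      
  chi_3 (r->-1, s->1)        1             1               -1                   1                    -1                   1                        -1                      
  chi_4 (r->-1, s->-1)       1             1               -1                   1                    -1                   -1                       1                       
  chi_5 (2d, j=1)            2             -2              sqrt(2)              0                    -sqrt(2)             0                        0                       
  chi_6 (2d, j=2)            2             2               0                    -2                   0                    0                        0                       
  chi_7 (2d, j=3)            2             -2              -sqrt(2)             0                    sqrt(2)              0                        0                       

Spot check: chi_2 (sign: r->1, s->-1) on {r^3, r^5} = 1.

Why: D_8 has order 2*8 = 16 with 7 conjugacy classes, hence 7 irreducibles. Sum of squared dims 1 + 1 + 1 + 1 + 4 + 4 + 4 = 16 = |G|. Linear characters come from the abelianisation; the 2-dimensional irreps have character r^k -> 2*cos(2*pi*j*k/8), reflections -> 0.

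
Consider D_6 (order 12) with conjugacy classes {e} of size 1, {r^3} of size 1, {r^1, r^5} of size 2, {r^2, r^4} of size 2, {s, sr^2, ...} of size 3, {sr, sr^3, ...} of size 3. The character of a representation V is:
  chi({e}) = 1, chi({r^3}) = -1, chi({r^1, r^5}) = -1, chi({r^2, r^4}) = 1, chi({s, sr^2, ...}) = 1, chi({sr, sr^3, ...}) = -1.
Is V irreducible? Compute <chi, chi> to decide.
Irreducible: <chi, chi> = 1.

Explanation: <chi, chi> = (1/|G|) sum_C |C| * |chi(C)|^2 = (1/12)[1*|1|^2 + 1*|-1|^2 + 2*|-1|^2 + 2*|1|^2 + 3*|1|^2 + 3*|-1|^2]
  = (1/12)[(1) + (1) + (2) + (2) + (3) + (3)] = 12/12 = 1.
A character is irreducible iff <chi, chi> = 1, so this representation is irreducible.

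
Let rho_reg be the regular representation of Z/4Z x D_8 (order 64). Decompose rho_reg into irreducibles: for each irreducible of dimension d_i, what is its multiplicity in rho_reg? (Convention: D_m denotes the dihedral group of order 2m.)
Each irreducible V_i of dimension d_i appears with multiplicity d_i, i.e. rho_reg = (direct sum over all irreducibles V_i) d_i V_i. The irreducible dimensions for Z/4Z x D_8 are 1, 1, 1, 1, 1, 1, 1, 1, 1, 1, 1, 1, 1, 1, 1, 1, 2, 2, 2, 2, 2, 2, 2, 2, 2, 2, 2, 2: 16 irreducibles of dimension 1, each with multiplicity 1; 12 irreducibles of dimension 2, each with multiplicity 2. Total dimension 16*1*1 + 12*2*2 = 64 = |G|.

Working: General theorem: in the regular representation of a finite group G, each irreducible appears with multiplicity equal to its dimension. Check: dim(rho_reg) = sum d_i^2 = 1 + 1 + 1 + 1 + 1 + 1 + 1 + 1 + 1 + 1 + 1 + 1 + 1 + 1 + 1 + 1 + 4 + 4 + 4 + 4 + 4 + 4 + 4 + 4 + 4 + 4 + 4 + 4 = 64 = |G|.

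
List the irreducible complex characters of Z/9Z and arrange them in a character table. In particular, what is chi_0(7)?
Character table of Z/9Z (irreps indexed chi_0,...,chi_8 with chi_k(m) = zeta_9^(k*m), zeta_9 = exp(2*pi*i/9)):
  irrep \ class  {0} (size 1)  {1} (size 1)    {2} (size 1)    {3} (size 1)    {4} (size 1)    {5} (size 1)    {6} (size 1)    {7} (size 1)    {8} (size 1)  
  chi_0          1             1               1               1               1               1               1               1               1             
  chi_1          1             exp(2*I*pi/9)   exp(4*I*pi/9)   exp(2*I*pi/3)   exp(8*I*pi/9)   exp(-8*I*pi/9)  exp(-2*I*pi/3)  exp(-4*I*pi/9)  exp(-2*I*pi/9)
  chi_2          1             exp(4*I*pi/9)   exp(8*I*pi/9)   exp(-2*I*pi/3)  exp(-2*I*pi/9)  exp(2*I*pi/9)   exp(2*I*pi/3)   exp(-8*I*pi/9)  exp(-4*I*pi/9)
  chi_3          1             exp(2*I*pi/3)   exp(-2*I*pi/3)  1               exp(2*I*pi/3)   exp(-2*I*pi/3)  1               exp(2*I*pi/3)   exp(-2*I*pi/3)
  chi_4          1             exp(8*I*pi/9)   exp(-2*I*pi/9)  exp(2*I*pi/3)   exp(-4*I*pi/9)  exp(4*I*pi/9)   exp(-2*I*pi/3)  exp(2*I*pi/9)   exp(-8*I*pi/9)
  chi_5          1             exp(-8*I*pi/9)  exp(2*I*pi/9)   exp(-2*I*pi/3)  exp(4*I*pi/9)   exp(-4*I*pi/9)  exp(2*I*pi/3)   exp(-2*I*pi/9)  exp(8*I*pi/9) 
  chi_6          1             exp(-2*I*pi/3)  exp(2*I*pi/3)   1               exp(-2*I*pi/3)  exp(2*I*pi/3)   1               exp(-2*I*pi/3)  exp(2*I*pi/3) 
  chi_7          1             exp(-4*I*pi/9)  exp(-8*I*pi/9)  exp(2*I*pi/3)   exp(2*I*pi/9)   exp(-2*I*pi/9)  exp(-2*I*pi/3)  exp(8*I*pi/9)   exp(4*I*pi/9) 
  chi_8          1             exp(-2*I*pi/9)  exp(-4*I*pi/9)  exp(-2*I*pi/3)  exp(-8*I*pi/9)  exp(8*I*pi/9)   exp(2*I*pi/3)   exp(4*I*pi/9)   exp(2*I*pi/9) 

Spot check: chi_0(7) = zeta_9^(0*7) = zeta_9^0 = 1.

Working: Z/9Z is abelian, so all 9 irreducible complex representations are 1-dimensional. They are given by chi_k(m) = zeta_9^(k*m) for k = 0,...,8. Row orthogonality: sum_m chi_k(m) conj(chi_l(m)) = 9 * [k = l].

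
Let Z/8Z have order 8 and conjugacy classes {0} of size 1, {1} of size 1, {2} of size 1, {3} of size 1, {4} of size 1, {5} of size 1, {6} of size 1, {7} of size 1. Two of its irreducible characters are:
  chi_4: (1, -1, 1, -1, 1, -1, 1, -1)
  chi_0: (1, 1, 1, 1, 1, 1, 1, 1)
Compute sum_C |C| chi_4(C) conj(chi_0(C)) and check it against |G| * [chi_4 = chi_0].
Sum = 0; so <chi_4, chi_0> = 0 (distinct irreducibles are orthogonal).

Explanation: Compute term by term over conjugacy classes (|C| * chi_4(C) * conj(chi_0(C))):
  1*(1)*conj(1) + 1*(-1)*conj(1) + 1*(1)*conj(1) + 1*(-1)*conj(1) + 1*(1)*conj(1) + 1*(-1)*conj(1) + 1*(1)*conj(1) + 1*(-1)*conj(1)
  = (1) + (-1) + (1) + (-1) + (1) + (-1) + (1) + (-1)
  = 0.
(Exp terms are combined using exp(i*s)*conj(exp(i*t)) = exp(i*(s-t)), and sums of them are collapsed using the identity that for every m > 1 the m distinct m-th roots of unity sum to 0, e.g. 1 + exp(2*I*pi/3) + exp(-2*I*pi/3) = 0.)
Dividing by |G| = 8 gives 0/8 = 0, matching the row-orthogonality relation <chi_4, chi_0> = [chi_4 = chi_0].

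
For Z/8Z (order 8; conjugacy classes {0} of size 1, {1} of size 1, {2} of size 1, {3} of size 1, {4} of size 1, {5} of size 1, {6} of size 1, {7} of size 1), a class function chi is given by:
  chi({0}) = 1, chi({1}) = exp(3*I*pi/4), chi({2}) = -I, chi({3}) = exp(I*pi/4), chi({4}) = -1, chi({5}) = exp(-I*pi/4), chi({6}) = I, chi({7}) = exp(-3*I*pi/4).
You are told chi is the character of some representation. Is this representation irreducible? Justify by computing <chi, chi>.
Irreducible: <chi, chi> = 1.

Solution. <chi, chi> = (1/|G|) sum_C |C| * |chi(C)|^2 = (1/8)[1*|1|^2 + 1*|exp(3*I*pi/4)|^2 + 1*|-I|^2 + 1*|exp(I*pi/4)|^2 + 1*|-1|^2 + 1*|exp(-I*pi/4)|^2 + 1*|I|^2 + 1*|exp(-3*I*pi/4)|^2]
  = (1/8)[(1) + (1) + (1) + (1) + (1) + (1) + (1) + (1)] = 8/8 = 1.
(Exp terms are combined using exp(i*s)*conj(exp(i*t)) = exp(i*(s-t)), and sums of them are collapsed using the identity that for every m > 1 the m distinct m-th roots of unity sum to 0, e.g. 1 + exp(2*I*pi/3) + exp(-2*I*pi/3) = 0.)
A character is irreducible iff <chi, chi> = 1, so this representation is irreducible.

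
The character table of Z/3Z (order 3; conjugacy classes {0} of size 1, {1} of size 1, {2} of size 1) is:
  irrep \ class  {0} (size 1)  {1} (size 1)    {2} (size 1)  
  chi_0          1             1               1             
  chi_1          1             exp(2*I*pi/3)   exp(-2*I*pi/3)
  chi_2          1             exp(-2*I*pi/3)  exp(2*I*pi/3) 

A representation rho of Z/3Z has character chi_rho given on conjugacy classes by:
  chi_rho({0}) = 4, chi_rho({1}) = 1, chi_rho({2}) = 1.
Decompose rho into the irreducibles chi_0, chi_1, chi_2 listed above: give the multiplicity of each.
Multiplicities: chi_0: 2, chi_1: 1, chi_2: 1.

Reasoning: Use <chi_rho, chi> = (1/|G|) sum_C |C| * chi_rho(C) * conj(chi(C)) with |G| = 3 for each irreducible chi in the table:
  <chi_rho, chi_0> = (1/3)[1*(4)*conj(1) + 1*(1)*conj(1) + 1*(1)*conj(1)]
      = (1/3)[(4) + (1) + (1)] = 6/3 = 2
  <chi_rho, chi_1> = (1/3)[1*(4)*conj(1) + 1*(1)*conj(exp(2*I*pi/3)) + 1*(1)*conj(exp(-2*I*pi/3))]
      = (1/3)[(4) + (1 + 2*exp(-2*I*pi/3) + exp(2*I*pi/3)) + (1 + exp(-2*I*pi/3) + 2*exp(2*I*pi/3))] = 3/3 = 1
  <chi_rho, chi_2> = (1/3)[1*(4)*conj(1) + 1*(1)*conj(exp(-2*I*pi/3)) + 1*(1)*conj(exp(2*I*pi/3))]
      = (1/3)[(4) + (1 + exp(-2*I*pi/3) + 2*exp(2*I*pi/3)) + (1 + 2*exp(-2*I*pi/3) + exp(2*I*pi/3))] = 3/3 = 1
(Exp terms are combined using exp(i*s)*conj(exp(i*t)) = exp(i*(s-t)), and sums of them are collapsed using the identity that for every m > 1 the m distinct m-th roots of unity sum to 0, e.g. 1 + exp(2*I*pi/3) + exp(-2*I*pi/3) = 0.)
Dimension check: dim(rho) = sum (mult * dim) = 2*1 + 1*1 + 1*1 = 4 = chi_rho(e) = 4.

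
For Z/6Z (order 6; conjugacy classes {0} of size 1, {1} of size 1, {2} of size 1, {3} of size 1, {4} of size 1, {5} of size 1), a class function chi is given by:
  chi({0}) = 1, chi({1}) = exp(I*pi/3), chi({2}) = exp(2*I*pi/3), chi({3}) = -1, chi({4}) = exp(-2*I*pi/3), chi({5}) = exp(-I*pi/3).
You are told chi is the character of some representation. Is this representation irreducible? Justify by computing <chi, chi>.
Irreducible: <chi, chi> = 1.

Details: <chi, chi> = (1/|G|) sum_C |C| * |chi(C)|^2 = (1/6)[1*|1|^2 + 1*|exp(I*pi/3)|^2 + 1*|exp(2*I*pi/3)|^2 + 1*|-1|^2 + 1*|exp(-2*I*pi/3)|^2 + 1*|exp(-I*pi/3)|^2]
  = (1/6)[(1) + (1) + (1) + (1) + (1) + (1)] = 6/6 = 1.
(Exp terms are combined using exp(i*s)*conj(exp(i*t)) = exp(i*(s-t)), and sums of them are collapsed using the identity that for every m > 1 the m distinct m-th roots of unity sum to 0, e.g. 1 + exp(2*I*pi/3) + exp(-2*I*pi/3) = 0.)
A character is irreducible iff <chi, chi> = 1, so this representation is irreducible.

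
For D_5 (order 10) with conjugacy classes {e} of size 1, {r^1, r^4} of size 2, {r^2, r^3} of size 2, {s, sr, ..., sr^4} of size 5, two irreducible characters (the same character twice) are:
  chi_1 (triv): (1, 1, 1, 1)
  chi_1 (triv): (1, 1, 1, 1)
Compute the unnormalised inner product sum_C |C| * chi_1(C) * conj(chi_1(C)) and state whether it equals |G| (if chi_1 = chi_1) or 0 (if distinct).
Sum = 10 = |G| = 10; so <chi_1, chi_1> = 1 (norm-1 confirms irreducibility).

Proof sketch: Compute term by term over conjugacy classes (|C| * chi_1(C) * conj(chi_1(C))):
  1*(1)*conj(1) + 2*(1)*conj(1) + 2*(1)*conj(1) + 5*(1)*conj(1)
  = (1) + (2) + (2) + (5)
  = 10.
Dividing by |G| = 10 gives 10/10 = 1, matching the row-orthogonality relation <chi_1, chi_1> = [chi_1 = chi_1].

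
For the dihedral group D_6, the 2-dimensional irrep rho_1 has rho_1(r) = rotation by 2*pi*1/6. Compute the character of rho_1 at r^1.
chi_{rho_1}(r^1) = 2*cos(2*pi*1*1/6) = 1

Details: rho_1(r^1) is rotation by angle 2*pi*1*1/6, whose trace is 2*cos(2*pi*1*1/6) = 1.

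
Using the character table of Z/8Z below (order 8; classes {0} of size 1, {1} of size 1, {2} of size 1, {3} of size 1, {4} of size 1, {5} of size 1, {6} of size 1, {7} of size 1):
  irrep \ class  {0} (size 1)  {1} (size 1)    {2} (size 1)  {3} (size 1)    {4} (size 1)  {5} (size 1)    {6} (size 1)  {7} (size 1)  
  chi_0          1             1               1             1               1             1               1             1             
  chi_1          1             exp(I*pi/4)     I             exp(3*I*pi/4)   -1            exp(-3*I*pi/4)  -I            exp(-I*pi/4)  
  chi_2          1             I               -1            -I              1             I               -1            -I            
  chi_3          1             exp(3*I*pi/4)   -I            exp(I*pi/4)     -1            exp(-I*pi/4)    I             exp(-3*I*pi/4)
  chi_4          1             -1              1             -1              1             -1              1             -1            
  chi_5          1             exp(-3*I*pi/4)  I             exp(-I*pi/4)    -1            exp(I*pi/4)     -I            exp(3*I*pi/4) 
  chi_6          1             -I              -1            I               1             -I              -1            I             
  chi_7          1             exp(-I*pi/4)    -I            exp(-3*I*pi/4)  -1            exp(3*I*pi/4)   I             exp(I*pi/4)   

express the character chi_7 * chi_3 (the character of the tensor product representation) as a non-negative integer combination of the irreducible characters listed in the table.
chi_7 tensor chi_3 = chi_2 (all other irreducibles have multiplicity 0).

Working: The character of a tensor product is the pointwise product (chi_7 * chi_3)(C) = chi_7(C) * chi_3(C):
  {0}: (1)*(1), {1}: (exp(-I*pi/4))*(exp(3*I*pi/4)), {2}: (-I)*(-I), {3}: (exp(-3*I*pi/4))*(exp(I*pi/4)), {4}: (-1)*(-1), {5}: (exp(3*I*pi/4))*(exp(-I*pi/4)), {6}: (I)*(I), {7}: (exp(I*pi/4))*(exp(-3*I*pi/4))
so (chi_7 * chi_3) takes values
  {0} -> 1, {1} -> I, {2} -> -1, {3} -> -I, {4} -> 1, {5} -> I, {6} -> -1, {7} -> -I.
Now take the inner product of this character with each irreducible chi from the table, <chi_7*chi_3, chi> = (1/8) sum_C |C| (chi_7*chi_3)(C) conj(chi(C)):
  <chi_7*chi_3, chi_0> = (1/8)[1*(1)*conj(1) + 1*(I)*conj(1) + 1*(-1)*conj(1) + 1*(-I)*conj(1) + 1*(1)*conj(1) + 1*(I)*conj(1) + 1*(-1)*conj(1) + 1*(-I)*conj(1)]
      = (1/8)[(1) + (I) + (-1) + (-I) + (1) + (I) + (-1) + (-I)] = 0/8 = 0
  <chi_7*chi_3, chi_1> = (1/8)[1*(1)*conj(1) + 1*(I)*conj(exp(I*pi/4)) + 1*(-1)*conj(I) + 1*(-I)*conj(exp(3*I*pi/4)) + 1*(1)*conj(-1) + 1*(I)*conj(exp(-3*I*pi/4)) + 1*(-1)*conj(-I) + 1*(-I)*conj(exp(-I*pi/4))]
      = (1/8)[(1) + (exp(I*pi/4)) + (I) + (-exp(-I*pi/4)) + (-1) + (exp(-3*I*pi/4)) + (-I) + (-exp(3*I*pi/4))] = 0/8 = 0
  <chi_7*chi_3, chi_2> = (1/8)[1*(1)*conj(1) + 1*(I)*conj(I) + 1*(-1)*conj(-1) + 1*(-I)*conj(-I) + 1*(1)*conj(1) + 1*(I)*conj(I) + 1*(-1)*conj(-1) + 1*(-I)*conj(-I)]
      = (1/8)[(1) + (1) + (1) + (1) + (1) + (1) + (1) + (1)] = 8/8 = 1
  <chi_7*chi_3, chi_3> = (1/8)[1*(1)*conj(1) + 1*(I)*conj(exp(3*I*pi/4)) + 1*(-1)*conj(-I) + 1*(-I)*conj(exp(I*pi/4)) + 1*(1)*conj(-1) + 1*(I)*conj(exp(-I*pi/4)) + 1*(-1)*conj(I) + 1*(-I)*conj(exp(-3*I*pi/4))]
      = (1/8)[(1) + (exp(-I*pi/4)) + (-I) + (-exp(I*pi/4)) + (-1) + (exp(3*I*pi/4)) + (I) + (-exp(-3*I*pi/4))] = 0/8 = 0
  <chi_7*chi_3, chi_4> = (1/8)[1*(1)*conj(1) + 1*(I)*conj(-1) + 1*(-1)*conj(1) + 1*(-I)*conj(-1) + 1*(1)*conj(1) + 1*(I)*conj(-1) + 1*(-1)*conj(1) + 1*(-I)*conj(-1)]
      = (1/8)[(1) + (-I) + (-1) + (I) + (1) + (-I) + (-1) + (I)] = 0/8 = 0
  <chi_7*chi_3, chi_5> = (1/8)[1*(1)*conj(1) + 1*(I)*conj(exp(-3*I*pi/4)) + 1*(-1)*conj(I) + 1*(-I)*conj(exp(-I*pi/4)) + 1*(1)*conj(-1) + 1*(I)*conj(exp(I*pi/4)) + 1*(-1)*conj(-I) + 1*(-I)*conj(exp(3*I*pi/4))]
      = (1/8)[(1) + (exp(-3*I*pi/4)) + (I) + (-exp(3*I*pi/4)) + (-1) + (exp(I*pi/4)) + (-I) + (-exp(-I*pi/4))] = 0/8 = 0
  <chi_7*chi_3, chi_6> = (1/8)[1*(1)*conj(1) + 1*(I)*conj(-I) + 1*(-1)*conj(-1) + 1*(-I)*conj(I) + 1*(1)*conj(1) + 1*(I)*conj(-I) + 1*(-1)*conj(-1) + 1*(-I)*conj(I)]
      = (1/8)[(1) + (-1) + (1) + (-1) + (1) + (-1) + (1) + (-1)] = 0/8 = 0
  <chi_7*chi_3, chi_7> = (1/8)[1*(1)*conj(1) + 1*(I)*conj(exp(-I*pi/4)) + 1*(-1)*conj(-I) + 1*(-I)*conj(exp(-3*I*pi/4)) + 1*(1)*conj(-1) + 1*(I)*conj(exp(3*I*pi/4)) + 1*(-1)*conj(I) + 1*(-I)*conj(exp(I*pi/4))]
      = (1/8)[(1) + (exp(3*I*pi/4)) + (-I) + (-exp(-3*I*pi/4)) + (-1) + (exp(-I*pi/4)) + (I) + (-exp(I*pi/4))] = 0/8 = 0
(Exp terms are combined using exp(i*s)*conj(exp(i*t)) = exp(i*(s-t)), and sums of them are collapsed using the identity that for every m > 1 the m distinct m-th roots of unity sum to 0, e.g. 1 + exp(2*I*pi/3) + exp(-2*I*pi/3) = 0.)
Hence the multiplicities are chi_2: 1. Dimension check: dim(chi_7)*dim(chi_3) = 1*1 = 1 and sum (mult * dim) = 1*1 = 1.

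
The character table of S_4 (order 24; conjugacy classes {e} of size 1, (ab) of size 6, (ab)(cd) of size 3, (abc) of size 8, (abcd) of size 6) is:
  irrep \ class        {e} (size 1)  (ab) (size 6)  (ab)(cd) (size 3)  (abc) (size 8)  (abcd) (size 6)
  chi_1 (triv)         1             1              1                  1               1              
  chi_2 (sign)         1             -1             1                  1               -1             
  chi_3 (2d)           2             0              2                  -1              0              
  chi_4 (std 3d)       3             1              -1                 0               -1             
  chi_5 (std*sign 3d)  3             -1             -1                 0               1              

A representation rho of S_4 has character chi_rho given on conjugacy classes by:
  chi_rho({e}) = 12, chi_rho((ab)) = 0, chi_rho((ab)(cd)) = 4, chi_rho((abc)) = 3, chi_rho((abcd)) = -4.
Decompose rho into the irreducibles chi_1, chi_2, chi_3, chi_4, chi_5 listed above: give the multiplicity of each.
Multiplicities: chi_1: 1, chi_2: 3, chi_3: 1, chi_4: 2, chi_5: 0.

Solution. Use <chi_rho, chi> = (1/|G|) sum_C |C| * chi_rho(C) * conj(chi(C)) with |G| = 24 for each irreducible chi in the table:
  <chi_rho, chi_1> = (1/24)[1*(12)*conj(1) + 6*(0)*conj(1) + 3*(4)*conj(1) + 8*(3)*conj(1) + 6*(-4)*conj(1)]
      = (1/24)[(12) + (0) + (12) + (24) + (-24)] = 24/24 = 1
  <chi_rho, chi_2> = (1/24)[1*(12)*conj(1) + 6*(0)*conj(-1) + 3*(4)*conj(1) + 8*(3)*conj(1) + 6*(-4)*conj(-1)]
      = (1/24)[(12) + (0) + (12) + (24) + (24)] = 72/24 = 3
  <chi_rho, chi_3> = (1/24)[1*(12)*conj(2) + 6*(0)*conj(0) + 3*(4)*conj(2) + 8*(3)*conj(-1) + 6*(-4)*conj(0)]
      = (1/24)[(24) + (0) + (24) + (-24) + (0)] = 24/24 = 1
  <chi_rho, chi_4> = (1/24)[1*(12)*conj(3) + 6*(0)*conj(1) + 3*(4)*conj(-1) + 8*(3)*conj(0) + 6*(-4)*conj(-1)]
      = (1/24)[(36) + (0) + (-12) + (0) + (24)] = 48/24 = 2
  <chi_rho, chi_5> = (1/24)[1*(12)*conj(3) + 6*(0)*conj(-1) + 3*(4)*conj(-1) + 8*(3)*conj(0) + 6*(-4)*conj(1)]
      = (1/24)[(36) + (0) + (-12) + (0) + (-24)] = 0/24 = 0
Dimension check: dim(rho) = sum (mult * dim) = 1*1 + 3*1 + 1*2 + 2*3 + 0*3 = 12 = chi_rho(e) = 12.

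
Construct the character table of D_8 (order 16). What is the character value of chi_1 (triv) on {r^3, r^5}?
Conjugacy classes: {e} of size 1, {r^4} of size 1, {r^1, r^7} of size 2, {r^2, r^6} of size 2, {r^3, r^5} of size 2, {s, sr^2, ...} of size 4, {sr, sr^3, ...} of size 4.
Character table:
  irrep \ class              {e} (size 1)  {r^4} (size 1)  {r^1, r^7} (size 2)  {r^2, r^6} (size 2)  {r^3, r^5} (size 2)  {s, sr^2, ...} (size 4)  {sr, sr^3, ...} (size 4)
  chi_1 (triv)               1             1               1                    1                    1                    1                        1                       
  chi_2 (sign: r->1, s->-1)  1             1               1                    1                    1                    -1                       -1                      
  chi_3 (r->-1, s->1)        1             1               -1                   1                    -1                   1                        -1                      
  chi_4 (r->-1, s->-1)       1             1               -1                   1                    -1                   -1                       1                       
  chi_5 (2d, j=1)            2             -2              sqrt(2)              0                    -sqrt(2)             0                        0                       
  chi_6 (2d, j=2)            2             2               0                    -2                   0                    0                        0                       
  chi_7 (2d, j=3)            2             -2              -sqrt(2)             0                    sqrt(2)              0                        0                       

Spot check: chi_1 (triv) on {r^3, r^5} = 1.

Working: D_8 has order 2*8 = 16 with 7 conjugacy classes, hence 7 irreducibles. Sum of squared dims 1 + 1 + 1 + 1 + 4 + 4 + 4 = 16 = |G|. Linear characters come from the abelianisation; the 2-dimensional irreps have character r^k -> 2*cos(2*pi*j*k/8), reflections -> 0.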